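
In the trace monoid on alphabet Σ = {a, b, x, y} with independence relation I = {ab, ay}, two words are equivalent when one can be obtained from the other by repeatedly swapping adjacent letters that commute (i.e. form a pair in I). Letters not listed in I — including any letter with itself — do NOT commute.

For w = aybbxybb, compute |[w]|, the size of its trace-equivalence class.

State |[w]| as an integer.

4

#0=a has no predecessor
#1=y has no predecessor
#2=b depends on [1:y]
#3=b depends on [2:b]
#4=x depends on [0:a, 3:b]
#5=y depends on [4:x]
#6=b depends on [5:y]
#7=b depends on [6:b]
sources: [0:a, 1:y]
N(rest) = Σ N(rest − s) over sources s of rest; N(one piece) = 1:
  size 1 → [7]=1
  size 2 → [6,7]=1
  size 3 → [5,6,7]=1
  size 4 → [4,5,6,7]=1
  size 5 → [0,4,5,6,7]=1  [3,4,5,6,7]=1
  size 6 → [0,3,4,5,6,7]=2  [2,3,4,5,6,7]=1
  first=0(a) contributes 1
  first=1(y) contributes 3
|[w]| = 4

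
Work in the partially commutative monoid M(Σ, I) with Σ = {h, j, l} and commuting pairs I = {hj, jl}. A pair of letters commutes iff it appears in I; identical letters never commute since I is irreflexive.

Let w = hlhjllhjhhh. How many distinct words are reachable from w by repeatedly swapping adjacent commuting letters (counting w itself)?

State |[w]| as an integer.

drop 0:h onto floor
drop 1:l onto {0:h}
drop 2:h onto {1:l}
drop 3:j onto floor
drop 4:l onto {2:h}
drop 5:l onto {4:l}
drop 6:h onto {5:l}
drop 7:j onto {3:j}
drop 8:h onto {6:h}
drop 9:h onto {8:h}
drop 10:h onto {9:h}
ground layer = {0:h, 3:j}
drop-orders for the pieces not yet dropped (sum over which currently-grounded one goes next):
  1 to go: {7} 1  {10} 1
  2 to go: {3,7} 1  {7,10} 2  {9,10} 1
  3 to go: {3,7,10} 3  {7,9,10} 3  {8,9,10} 1
  4 to go: {3,7,9,10} 6  {6,8,9,10} 1  {7,8,9,10} 4
  5 to go: {3,7,8,9,10} 10  {5,6,8,9,10} 1  {6,7,8,9,10} 5
  6 to go: {3,6,7,8,9,10} 15  {4,5,6,8,9,10} 1  {5,6,7,8,9,10} 6
  7 to go: {2,4,5,6,8,9,10} 1  {3,5,6,7,8,9,10} 21  {4,5,6,7,8,9,10} 7
  8 to go: {1,2,4,5,6,8,9,10} 1  {2,4,5,6,7,8,9,10} 8  {3,4,5,6,7,8,9,10} 28
  9 to go: {0,1,2,4,5,6,8,9,10} 1  {1,2,4,5,6,7,8,9,10} 9  {2,3,4,5,6,7,8,9,10} 36
  if 0:h drops first: 45 orders
  if 3:j drops first: 10 orders
heap linearizations: 55

55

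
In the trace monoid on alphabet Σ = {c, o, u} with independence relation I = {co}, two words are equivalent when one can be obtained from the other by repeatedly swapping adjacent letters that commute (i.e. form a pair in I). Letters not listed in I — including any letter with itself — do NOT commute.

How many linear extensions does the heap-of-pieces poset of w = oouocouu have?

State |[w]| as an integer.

3

0(o) covers ∅
1(o) covers 0:o
2(u) covers 1:o
3(o) covers 2:u
4(c) covers 2:u
5(o) covers 3:o
6(u) covers 4:c, 5:o
7(u) covers 6:u
floor of heap: 0:o
completions by unplaced set U, small U first (add the entries for U minus each lowest piece of U):
  |U|=1: {7}:1
  |U|=2: {6,7}:1
  |U|=3: {4,6,7}:1  {5,6,7}:1
  |U|=4: {3,5,6,7}:1  {4,5,6,7}:2
  |U|=5: {3,4,5,6,7}:3
  |U|=6: {2,3,4,5,6,7}:3
  start at 0(o): 3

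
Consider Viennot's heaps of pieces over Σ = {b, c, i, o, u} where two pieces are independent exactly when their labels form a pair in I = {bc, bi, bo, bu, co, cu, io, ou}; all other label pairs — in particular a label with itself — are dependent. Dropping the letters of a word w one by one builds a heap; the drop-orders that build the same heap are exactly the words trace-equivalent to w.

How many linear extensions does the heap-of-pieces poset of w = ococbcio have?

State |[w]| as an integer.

0(o) covers ∅
1(c) covers ∅
2(o) covers 0:o
3(c) covers 1:c
4(b) covers ∅
5(c) covers 3:c
6(i) covers 5:c
7(o) covers 2:o
floor of heap: 0:o, 1:c, 4:b
completions by unplaced set U, small U first (add the entries for U minus each lowest piece of U):
  |U|=1: {4}:1  {6}:1  {7}:1
  |U|=2: {2,7}:1  {4,6}:2  {4,7}:2  {5,6}:1  {6,7}:2
  |U|=3: {0,2,7}:1  {2,4,7}:3  {2,6,7}:3  {3,5,6}:1  {4,5,6}:3  {4,6,7}:6  {5,6,7}:3
  |U|=4: {0,2,4,7}:4  {0,2,6,7}:4  {1,3,5,6}:1  {2,4,6,7}:12  {2,5,6,7}:6  {3,4,5,6}:4  {3,5,6,7}:4  {4,5,6,7}:12
  |U|=5: {0,2,4,6,7}:20  {0,2,5,6,7}:10  {1,3,4,5,6}:5  {1,3,5,6,7}:5  {2,3,5,6,7}:10  {2,4,5,6,7}:30  {3,4,5,6,7}:20
  |U|=6: {0,2,3,5,6,7}:20  {0,2,4,5,6,7}:60  {1,2,3,5,6,7}:15  {1,3,4,5,6,7}:30  {2,3,4,5,6,7}:60
  start at 0(o): 105
  start at 1(c): 140
  start at 4(b): 35
sum over floor = 280

280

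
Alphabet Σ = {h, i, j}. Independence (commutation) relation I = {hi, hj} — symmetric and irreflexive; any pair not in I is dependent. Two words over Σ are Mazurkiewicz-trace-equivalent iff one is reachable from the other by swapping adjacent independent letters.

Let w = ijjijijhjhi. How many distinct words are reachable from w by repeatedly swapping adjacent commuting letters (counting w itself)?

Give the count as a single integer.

drop 0:i onto floor
drop 1:j onto {0:i}
drop 2:j onto {1:j}
drop 3:i onto {2:j}
drop 4:j onto {3:i}
drop 5:i onto {4:j}
drop 6:j onto {5:i}
drop 7:h onto floor
drop 8:j onto {6:j}
drop 9:h onto {7:h}
drop 10:i onto {8:j}
ground layer = {0:i, 7:h}
drop-orders for the pieces not yet dropped (sum over which currently-grounded one goes next):
  1 to go: {9} 1  {10} 1
  2 to go: {7,9} 1  {8,10} 1  {9,10} 2
  3 to go: {6,8,10} 1  {7,9,10} 3  {8,9,10} 3
  4 to go: {5,6,8,10} 1  {6,8,9,10} 4  {7,8,9,10} 6
  5 to go: {4,5,6,8,10} 1  {5,6,8,9,10} 5  {6,7,8,9,10} 10
  6 to go: {3,4,5,6,8,10} 1  {4,5,6,8,9,10} 6  {5,6,7,8,9,10} 15
  7 to go: {2,3,4,5,6,8,10} 1  {3,4,5,6,8,9,10} 7  {4,5,6,7,8,9,10} 21
  8 to go: {1,2,3,4,5,6,8,10} 1  {2,3,4,5,6,8,9,10} 8  {3,4,5,6,7,8,9,10} 28
  9 to go: {0,1,2,3,4,5,6,8,10} 1  {1,2,3,4,5,6,8,9,10} 9  {2,3,4,5,6,7,8,9,10} 36
  if 0:i drops first: 45 orders
  if 7:h drops first: 10 orders
heap linearizations: 55

55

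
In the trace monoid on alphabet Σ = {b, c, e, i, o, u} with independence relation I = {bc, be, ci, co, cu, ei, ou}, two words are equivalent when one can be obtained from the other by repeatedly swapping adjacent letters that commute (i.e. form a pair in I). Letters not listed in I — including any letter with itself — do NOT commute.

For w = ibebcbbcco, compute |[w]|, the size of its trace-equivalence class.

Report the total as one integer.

drop 0:i onto floor
drop 1:b onto {0:i}
drop 2:e onto floor
drop 3:b onto {1:b}
drop 4:c onto {2:e}
drop 5:b onto {3:b}
drop 6:b onto {5:b}
drop 7:c onto {4:c}
drop 8:c onto {7:c}
drop 9:o onto {2:e, 6:b}
ground layer = {0:i, 2:e}
drop-orders for the pieces not yet dropped (sum over which currently-grounded one goes next):
  1 to go: {8} 1  {9} 1
  2 to go: {6,9} 1  {7,8} 1  {8,9} 2
  3 to go: {4,7,8} 1  {5,6,9} 1  {6,8,9} 3  {7,8,9} 3
  4 to go: {3,5,6,9} 1  {4,7,8,9} 4  {5,6,8,9} 4  {6,7,8,9} 6
  5 to go: {1,3,5,6,9} 1  {2,4,7,8,9} 4  {3,5,6,8,9} 5  {4,6,7,8,9} 10  {5,6,7,8,9} 10
  6 to go: {0,1,3,5,6,9} 1  {1,3,5,6,8,9} 6  {2,4,6,7,8,9} 14  {3,5,6,7,8,9} 15  {4,5,6,7,8,9} 20
  7 to go: {0,1,3,5,6,8,9} 7  {1,3,5,6,7,8,9} 21  {2,4,5,6,7,8,9} 34  {3,4,5,6,7,8,9} 35
  8 to go: {0,1,3,5,6,7,8,9} 28  {1,3,4,5,6,7,8,9} 56  {2,3,4,5,6,7,8,9} 69
  if 0:i drops first: 125 orders
  if 2:e drops first: 84 orders
heap linearizations: 209

209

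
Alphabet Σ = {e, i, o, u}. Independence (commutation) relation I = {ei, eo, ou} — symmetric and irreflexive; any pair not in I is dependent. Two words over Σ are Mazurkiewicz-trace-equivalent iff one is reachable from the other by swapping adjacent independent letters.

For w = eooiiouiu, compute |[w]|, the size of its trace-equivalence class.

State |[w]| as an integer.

11

#0=e has no predecessor
#1=o has no predecessor
#2=o depends on [1:o]
#3=i depends on [2:o]
#4=i depends on [3:i]
#5=o depends on [4:i]
#6=u depends on [0:e, 4:i]
#7=i depends on [5:o, 6:u]
#8=u depends on [7:i]
sources: [0:e, 1:o]
N(rest) = Σ N(rest − s) over sources s of rest; N(one piece) = 1:
  size 1 → [8]=1
  size 2 → [7,8]=1
  size 3 → [5,7,8]=1  [6,7,8]=1
  size 4 → [0,6,7,8]=1  [5,6,7,8]=2
  size 5 → [0,5,6,7,8]=3  [4,5,6,7,8]=2
  size 6 → [0,4,5,6,7,8]=5  [3,4,5,6,7,8]=2
  size 7 → [0,3,4,5,6,7,8]=7  [2,3,4,5,6,7,8]=2
  first=0(e) contributes 2
  first=1(o) contributes 9
|[w]| = 11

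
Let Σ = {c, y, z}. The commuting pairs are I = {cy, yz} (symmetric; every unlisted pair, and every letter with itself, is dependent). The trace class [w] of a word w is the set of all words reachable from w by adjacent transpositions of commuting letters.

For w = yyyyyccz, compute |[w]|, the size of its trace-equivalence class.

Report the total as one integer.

56

#0=y has no predecessor
#1=y depends on [0:y]
#2=y depends on [1:y]
#3=y depends on [2:y]
#4=y depends on [3:y]
#5=c has no predecessor
#6=c depends on [5:c]
#7=z depends on [6:c]
sources: [0:y, 5:c]
N(rest) = Σ N(rest − s) over sources s of rest; N(one piece) = 1:
  size 1 → [4]=1  [7]=1
  size 2 → [3,4]=1  [4,7]=2  [6,7]=1
  size 3 → [2,3,4]=1  [3,4,7]=3  [4,6,7]=3  [5,6,7]=1
  size 4 → [1,2,3,4]=1  [2,3,4,7]=4  [3,4,6,7]=6  [4,5,6,7]=4
  size 5 → [0,1,2,3,4]=1  [1,2,3,4,7]=5  [2,3,4,6,7]=10  [3,4,5,6,7]=10
  size 6 → [0,1,2,3,4,7]=6  [1,2,3,4,6,7]=15  [2,3,4,5,6,7]=20
  first=0(y) contributes 35
  first=5(c) contributes 21
|[w]| = 56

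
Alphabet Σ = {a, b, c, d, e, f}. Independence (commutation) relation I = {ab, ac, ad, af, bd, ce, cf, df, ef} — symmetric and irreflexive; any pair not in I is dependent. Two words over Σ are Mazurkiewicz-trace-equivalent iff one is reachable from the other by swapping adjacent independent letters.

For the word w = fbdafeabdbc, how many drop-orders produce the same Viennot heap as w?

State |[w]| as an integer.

588

drop 0:f onto floor
drop 1:b onto {0:f}
drop 2:d onto floor
drop 3:a onto floor
drop 4:f onto {1:b}
drop 5:e onto {1:b, 2:d, 3:a}
drop 6:a onto {5:e}
drop 7:b onto {4:f, 5:e}
drop 8:d onto {5:e}
drop 9:b onto {7:b}
drop 10:c onto {8:d, 9:b}
ground layer = {0:f, 2:d, 3:a}
drop-orders for the pieces not yet dropped (sum over which currently-grounded one goes next):
  1 to go: {6} 1  {10} 1
  2 to go: {6,10} 2  {8,10} 1  {9,10} 1
  3 to go: {6,8,10} 3  {6,9,10} 3  {7,9,10} 1  {8,9,10} 2
  4 to go: {4,7,9,10} 1  {6,7,9,10} 4  {6,8,9,10} 8  {7,8,9,10} 3
  5 to go: {4,6,7,9,10} 5  {4,7,8,9,10} 4  {6,7,8,9,10} 15
  6 to go: {4,6,7,8,9,10} 24  {5,6,7,8,9,10} 15
  7 to go: {2,5,6,7,8,9,10} 15  {3,5,6,7,8,9,10} 15  {4,5,6,7,8,9,10} 39
  8 to go: {1,4,5,6,7,8,9,10} 39  {2,3,5,6,7,8,9,10} 30  {2,4,5,6,7,8,9,10} 54  {3,4,5,6,7,8,9,10} 54
  9 to go: {0,1,4,5,6,7,8,9,10} 39  {1,2,4,5,6,7,8,9,10} 93  {1,3,4,5,6,7,8,9,10} 93  {2,3,4,5,6,7,8,9,10} 138
  if 0:f drops first: 324 orders
  if 2:d drops first: 132 orders
  if 3:a drops first: 132 orders
heap linearizations: 588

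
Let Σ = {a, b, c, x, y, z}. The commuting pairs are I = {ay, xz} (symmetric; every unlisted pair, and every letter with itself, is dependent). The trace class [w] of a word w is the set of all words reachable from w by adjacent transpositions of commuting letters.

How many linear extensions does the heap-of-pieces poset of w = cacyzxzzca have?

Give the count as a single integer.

0(c) covers ∅
1(a) covers 0:c
2(c) covers 1:a
3(y) covers 2:c
4(z) covers 3:y
5(x) covers 3:y
6(z) covers 4:z
7(z) covers 6:z
8(c) covers 5:x, 7:z
9(a) covers 8:c
floor of heap: 0:c
completions by unplaced set U, small U first (add the entries for U minus each lowest piece of U):
  |U|=1: {9}:1
  |U|=2: {8,9}:1
  |U|=3: {5,8,9}:1  {7,8,9}:1
  |U|=4: {5,7,8,9}:2  {6,7,8,9}:1
  |U|=5: {4,6,7,8,9}:1  {5,6,7,8,9}:3
  |U|=6: {4,5,6,7,8,9}:4
  |U|=7: {3,4,5,6,7,8,9}:4
  |U|=8: {2,3,4,5,6,7,8,9}:4
  start at 0(c): 4

4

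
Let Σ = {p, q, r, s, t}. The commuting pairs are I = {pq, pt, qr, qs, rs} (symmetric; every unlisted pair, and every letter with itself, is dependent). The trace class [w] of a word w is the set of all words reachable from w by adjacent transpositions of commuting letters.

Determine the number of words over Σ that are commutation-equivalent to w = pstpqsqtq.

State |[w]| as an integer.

9

drop 0:p onto floor
drop 1:s onto {0:p}
drop 2:t onto {1:s}
drop 3:p onto {1:s}
drop 4:q onto {2:t}
drop 5:s onto {2:t, 3:p}
drop 6:q onto {4:q}
drop 7:t onto {5:s, 6:q}
drop 8:q onto {7:t}
ground layer = {0:p}
drop-orders for the pieces not yet dropped (sum over which currently-grounded one goes next):
  1 to go: {8} 1
  2 to go: {7,8} 1
  3 to go: {5,7,8} 1  {6,7,8} 1
  4 to go: {3,5,7,8} 1  {4,6,7,8} 1  {5,6,7,8} 2
  5 to go: {3,5,6,7,8} 3  {4,5,6,7,8} 3
  6 to go: {2,4,5,6,7,8} 3  {3,4,5,6,7,8} 6
  7 to go: {2,3,4,5,6,7,8} 9
  if 0:p drops first: 9 orders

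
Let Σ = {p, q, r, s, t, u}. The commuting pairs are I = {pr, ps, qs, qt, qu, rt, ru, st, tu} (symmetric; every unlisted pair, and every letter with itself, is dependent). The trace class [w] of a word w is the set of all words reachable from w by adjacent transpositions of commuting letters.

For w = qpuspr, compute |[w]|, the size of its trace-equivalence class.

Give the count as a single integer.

3

#0=q has no predecessor
#1=p depends on [0:q]
#2=u depends on [1:p]
#3=s depends on [2:u]
#4=p depends on [2:u]
#5=r depends on [3:s]
sources: [0:q]
N(rest) = Σ N(rest − s) over sources s of rest; N(one piece) = 1:
  size 1 → [4]=1  [5]=1
  size 2 → [3,5]=1  [4,5]=2
  size 3 → [3,4,5]=3
  size 4 → [2,3,4,5]=3
  first=0(q) contributes 3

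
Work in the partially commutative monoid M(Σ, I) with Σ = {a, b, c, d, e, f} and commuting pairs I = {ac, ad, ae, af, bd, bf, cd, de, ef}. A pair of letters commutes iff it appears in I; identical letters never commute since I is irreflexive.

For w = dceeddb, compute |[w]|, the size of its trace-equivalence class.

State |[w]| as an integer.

#0=d has no predecessor
#1=c has no predecessor
#2=e depends on [1:c]
#3=e depends on [2:e]
#4=d depends on [0:d]
#5=d depends on [4:d]
#6=b depends on [3:e]
sources: [0:d, 1:c]
N(rest) = Σ N(rest − s) over sources s of rest; N(one piece) = 1:
  size 1 → [5]=1  [6]=1
  size 2 → [3,6]=1  [4,5]=1  [5,6]=2
  size 3 → [0,4,5]=1  [2,3,6]=1  [3,5,6]=3  [4,5,6]=3
  size 4 → [0,4,5,6]=4  [1,2,3,6]=1  [2,3,5,6]=4  [3,4,5,6]=6
  size 5 → [0,3,4,5,6]=10  [1,2,3,5,6]=5  [2,3,4,5,6]=10
  first=0(d) contributes 15
  first=1(c) contributes 20
|[w]| = 35

35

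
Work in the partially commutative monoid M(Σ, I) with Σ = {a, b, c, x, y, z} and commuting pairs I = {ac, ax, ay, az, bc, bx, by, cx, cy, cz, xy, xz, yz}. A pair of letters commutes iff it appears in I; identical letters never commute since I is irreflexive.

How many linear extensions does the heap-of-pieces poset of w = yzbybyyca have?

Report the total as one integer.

630

#0=y has no predecessor
#1=z has no predecessor
#2=b depends on [1:z]
#3=y depends on [0:y]
#4=b depends on [2:b]
#5=y depends on [3:y]
#6=y depends on [5:y]
#7=c has no predecessor
#8=a depends on [4:b]
sources: [0:y, 1:z, 7:c]
N(rest) = Σ N(rest − s) over sources s of rest; N(one piece) = 1:
  size 1 → [6]=1  [7]=1  [8]=1
  size 2 → [4,8]=1  [5,6]=1  [6,7]=2  [6,8]=2  [7,8]=2
  size 3 → [2,4,8]=1  [3,5,6]=1  [4,6,8]=3  [4,7,8]=3  [5,6,7]=3  [5,6,8]=3  [6,7,8]=6
  size 4 → [0,3,5,6]=1  [1,2,4,8]=1  [2,4,6,8]=4  [2,4,7,8]=4  [3,5,6,7]=4  [3,5,6,8]=4  [4,5,6,8]=6  [4,6,7,8]=12  [5,6,7,8]=12
  size 5 → [0,3,5,6,7]=5  [0,3,5,6,8]=5  [1,2,4,6,8]=5  [1,2,4,7,8]=5  [2,4,5,6,8]=10  [2,4,6,7,8]=20  [3,4,5,6,8]=10  [3,5,6,7,8]=20  [4,5,6,7,8]=30
  size 6 → [0,3,4,5,6,8]=15  [0,3,5,6,7,8]=30  [1,2,4,5,6,8]=15  [1,2,4,6,7,8]=30  [2,3,4,5,6,8]=20  [2,4,5,6,7,8]=60  [3,4,5,6,7,8]=60
  size 7 → [0,2,3,4,5,6,8]=35  [0,3,4,5,6,7,8]=105  [1,2,3,4,5,6,8]=35  [1,2,4,5,6,7,8]=105  [2,3,4,5,6,7,8]=140
  first=0(y) contributes 280
  first=1(z) contributes 280
  first=7(c) contributes 70
|[w]| = 630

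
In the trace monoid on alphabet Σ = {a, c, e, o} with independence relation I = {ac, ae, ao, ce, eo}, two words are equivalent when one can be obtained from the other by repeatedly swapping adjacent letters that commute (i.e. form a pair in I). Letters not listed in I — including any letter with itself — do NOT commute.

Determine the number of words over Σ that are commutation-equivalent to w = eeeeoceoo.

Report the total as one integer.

126

#0=e has no predecessor
#1=e depends on [0:e]
#2=e depends on [1:e]
#3=e depends on [2:e]
#4=o has no predecessor
#5=c depends on [4:o]
#6=e depends on [3:e]
#7=o depends on [5:c]
#8=o depends on [7:o]
sources: [0:e, 4:o]
N(rest) = Σ N(rest − s) over sources s of rest; N(one piece) = 1:
  size 1 → [6]=1  [8]=1
  size 2 → [3,6]=1  [6,8]=2  [7,8]=1
  size 3 → [2,3,6]=1  [3,6,8]=3  [5,7,8]=1  [6,7,8]=3
  size 4 → [1,2,3,6]=1  [2,3,6,8]=4  [3,6,7,8]=6  [4,5,7,8]=1  [5,6,7,8]=4
  size 5 → [0,1,2,3,6]=1  [1,2,3,6,8]=5  [2,3,6,7,8]=10  [3,5,6,7,8]=10  [4,5,6,7,8]=5
  size 6 → [0,1,2,3,6,8]=6  [1,2,3,6,7,8]=15  [2,3,5,6,7,8]=20  [3,4,5,6,7,8]=15
  size 7 → [0,1,2,3,6,7,8]=21  [1,2,3,5,6,7,8]=35  [2,3,4,5,6,7,8]=35
  first=0(e) contributes 70
  first=4(o) contributes 56
|[w]| = 126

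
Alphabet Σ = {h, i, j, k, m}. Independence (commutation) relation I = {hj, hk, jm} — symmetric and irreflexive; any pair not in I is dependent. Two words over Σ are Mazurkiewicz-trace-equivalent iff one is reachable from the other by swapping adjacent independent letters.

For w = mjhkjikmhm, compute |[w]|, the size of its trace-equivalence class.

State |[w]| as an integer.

#0=m has no predecessor
#1=j has no predecessor
#2=h depends on [0:m]
#3=k depends on [0:m, 1:j]
#4=j depends on [3:k]
#5=i depends on [2:h, 4:j]
#6=k depends on [5:i]
#7=m depends on [6:k]
#8=h depends on [7:m]
#9=m depends on [8:h]
sources: [0:m, 1:j]
N(rest) = Σ N(rest − s) over sources s of rest; N(one piece) = 1:
  size 1 → [9]=1
  size 2 → [8,9]=1
  size 3 → [7,8,9]=1
  size 4 → [6,7,8,9]=1
  size 5 → [5,6,7,8,9]=1
  size 6 → [2,5,6,7,8,9]=1  [4,5,6,7,8,9]=1
  size 7 → [2,4,5,6,7,8,9]=2  [3,4,5,6,7,8,9]=1
  size 8 → [1,3,4,5,6,7,8,9]=1  [2,3,4,5,6,7,8,9]=3
  first=0(m) contributes 4
  first=1(j) contributes 3
|[w]| = 7

7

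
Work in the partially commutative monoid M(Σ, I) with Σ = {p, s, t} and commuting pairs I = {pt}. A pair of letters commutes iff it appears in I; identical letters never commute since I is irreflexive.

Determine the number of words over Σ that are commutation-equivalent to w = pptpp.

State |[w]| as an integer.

piece 0:p — minimal
piece 1:p rests on {0:p}
piece 2:t — minimal
piece 3:p rests on {1:p}
piece 4:p rests on {3:p}
minimal pieces: {0:p, 2:t}
ways to finish when only these pieces remain (= sum over removing one remaining piece with nothing left below it):
  1 left: {2}→1  {4}→1
  2 left: {2,4}→2  {3,4}→1
  3 left: {1,3,4}→1  {2,3,4}→3
  placing 0:p first → 4 extensions
  placing 2:t first → 1 extensions
total linear extensions = 5

5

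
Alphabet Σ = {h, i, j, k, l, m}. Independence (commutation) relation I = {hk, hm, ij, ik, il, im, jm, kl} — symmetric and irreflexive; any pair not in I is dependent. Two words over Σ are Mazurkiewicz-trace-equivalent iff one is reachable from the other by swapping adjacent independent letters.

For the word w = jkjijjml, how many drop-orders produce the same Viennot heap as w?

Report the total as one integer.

32

0(j) covers ∅
1(k) covers 0:j
2(j) covers 1:k
3(i) covers ∅
4(j) covers 2:j
5(j) covers 4:j
6(m) covers 1:k
7(l) covers 5:j, 6:m
floor of heap: 0:j, 3:i
completions by unplaced set U, small U first (add the entries for U minus each lowest piece of U):
  |U|=1: {3}:1  {7}:1
  |U|=2: {3,7}:2  {5,7}:1  {6,7}:1
  |U|=3: {3,5,7}:3  {3,6,7}:3  {4,5,7}:1  {5,6,7}:2
  |U|=4: {2,4,5,7}:1  {3,4,5,7}:4  {3,5,6,7}:8  {4,5,6,7}:3
  |U|=5: {2,3,4,5,7}:5  {2,4,5,6,7}:4  {3,4,5,6,7}:15
  |U|=6: {1,2,4,5,6,7}:4  {2,3,4,5,6,7}:24
  start at 0(j): 28
  start at 3(i): 4
sum over floor = 32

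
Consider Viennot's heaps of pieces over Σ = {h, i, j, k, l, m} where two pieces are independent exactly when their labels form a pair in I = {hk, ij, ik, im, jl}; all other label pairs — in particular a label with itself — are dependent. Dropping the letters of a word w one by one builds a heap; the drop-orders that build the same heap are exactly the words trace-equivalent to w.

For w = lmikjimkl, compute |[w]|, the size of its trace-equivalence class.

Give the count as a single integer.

21

#0=l has no predecessor
#1=m depends on [0:l]
#2=i depends on [0:l]
#3=k depends on [1:m]
#4=j depends on [3:k]
#5=i depends on [2:i]
#6=m depends on [4:j]
#7=k depends on [6:m]
#8=l depends on [5:i, 7:k]
sources: [0:l]
N(rest) = Σ N(rest − s) over sources s of rest; N(one piece) = 1:
  size 1 → [8]=1
  size 2 → [5,8]=1  [7,8]=1
  size 3 → [2,5,8]=1  [5,7,8]=2  [6,7,8]=1
  size 4 → [2,5,7,8]=3  [4,6,7,8]=1  [5,6,7,8]=3
  size 5 → [2,5,6,7,8]=6  [3,4,6,7,8]=1  [4,5,6,7,8]=4
  size 6 → [1,3,4,6,7,8]=1  [2,4,5,6,7,8]=10  [3,4,5,6,7,8]=5
  size 7 → [1,3,4,5,6,7,8]=6  [2,3,4,5,6,7,8]=15
  first=0(l) contributes 21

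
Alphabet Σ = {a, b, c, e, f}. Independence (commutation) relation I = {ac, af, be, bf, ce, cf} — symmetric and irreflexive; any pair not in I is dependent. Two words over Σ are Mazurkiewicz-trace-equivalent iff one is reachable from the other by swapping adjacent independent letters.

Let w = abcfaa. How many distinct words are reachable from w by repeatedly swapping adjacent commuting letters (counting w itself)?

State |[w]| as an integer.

18

0(a) covers ∅
1(b) covers 0:a
2(c) covers 1:b
3(f) covers ∅
4(a) covers 1:b
5(a) covers 4:a
floor of heap: 0:a, 3:f
completions by unplaced set U, small U first (add the entries for U minus each lowest piece of U):
  |U|=1: {2}:1  {3}:1  {5}:1
  |U|=2: {2,3}:2  {2,5}:2  {3,5}:2  {4,5}:1
  |U|=3: {2,3,5}:6  {2,4,5}:3  {3,4,5}:3
  |U|=4: {1,2,4,5}:3  {2,3,4,5}:12
  start at 0(a): 15
  start at 3(f): 3
sum over floor = 18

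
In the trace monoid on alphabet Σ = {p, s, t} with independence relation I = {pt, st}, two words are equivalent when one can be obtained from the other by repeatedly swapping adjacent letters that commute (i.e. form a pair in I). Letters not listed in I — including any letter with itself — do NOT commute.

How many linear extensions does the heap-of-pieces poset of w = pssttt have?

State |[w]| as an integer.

piece 0:p — minimal
piece 1:s rests on {0:p}
piece 2:s rests on {1:s}
piece 3:t — minimal
piece 4:t rests on {3:t}
piece 5:t rests on {4:t}
minimal pieces: {0:p, 3:t}
ways to finish when only these pieces remain (= sum over removing one remaining piece with nothing left below it):
  1 left: {2}→1  {5}→1
  2 left: {1,2}→1  {2,5}→2  {4,5}→1
  3 left: {0,1,2}→1  {1,2,5}→3  {2,4,5}→3  {3,4,5}→1
  4 left: {0,1,2,5}→4  {1,2,4,5}→6  {2,3,4,5}→4
  placing 0:p first → 10 extensions
  placing 3:t first → 10 extensions
total linear extensions = 20

20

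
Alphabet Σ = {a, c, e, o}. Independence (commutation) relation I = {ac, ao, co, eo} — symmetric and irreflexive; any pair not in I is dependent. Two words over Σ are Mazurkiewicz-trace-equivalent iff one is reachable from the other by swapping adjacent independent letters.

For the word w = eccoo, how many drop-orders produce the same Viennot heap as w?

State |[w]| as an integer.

10

0(e) covers ∅
1(c) covers 0:e
2(c) covers 1:c
3(o) covers ∅
4(o) covers 3:o
floor of heap: 0:e, 3:o
completions by unplaced set U, small U first (add the entries for U minus each lowest piece of U):
  |U|=1: {2}:1  {4}:1
  |U|=2: {1,2}:1  {2,4}:2  {3,4}:1
  |U|=3: {0,1,2}:1  {1,2,4}:3  {2,3,4}:3
  start at 0(e): 6
  start at 3(o): 4
sum over floor = 10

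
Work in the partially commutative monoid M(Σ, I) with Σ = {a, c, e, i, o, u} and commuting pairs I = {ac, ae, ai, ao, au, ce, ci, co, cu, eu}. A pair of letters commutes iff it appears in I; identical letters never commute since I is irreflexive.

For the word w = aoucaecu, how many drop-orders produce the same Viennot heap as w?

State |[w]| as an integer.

1260

drop 0:a onto floor
drop 1:o onto floor
drop 2:u onto {1:o}
drop 3:c onto floor
drop 4:a onto {0:a}
drop 5:e onto {1:o}
drop 6:c onto {3:c}
drop 7:u onto {2:u}
ground layer = {0:a, 1:o, 3:c}
drop-orders for the pieces not yet dropped (sum over which currently-grounded one goes next):
  1 to go: {4} 1  {5} 1  {6} 1  {7} 1
  2 to go: {0,4} 1  {2,7} 1  {3,6} 1  {4,5} 2  {4,6} 2  {4,7} 2  {5,6} 2  {5,7} 2  {6,7} 2
  3 to go: {0,4,5} 3  {0,4,6} 3  {0,4,7} 3  {2,4,7} 3  {2,5,7} 3  {2,6,7} 3  {3,4,6} 3  {3,5,6} 3  {3,6,7} 3  {4,5,6} 6  {4,5,7} 6  {4,6,7} 6  {5,6,7} 6
  4 to go: {0,2,4,7} 6  {0,3,4,6} 6  {0,4,5,6} 12  {0,4,5,7} 12  {0,4,6,7} 12  {1,2,5,7} 3  {2,3,6,7} 6  {2,4,5,7} 12  {2,4,6,7} 12  {2,5,6,7} 12  {3,4,5,6} 12  {3,4,6,7} 12  {3,5,6,7} 12  {4,5,6,7} 24
  5 to go: {0,2,4,5,7} 30  {0,2,4,6,7} 30  {0,3,4,5,6} 30  {0,3,4,6,7} 30  {0,4,5,6,7} 60  {1,2,4,5,7} 15  {1,2,5,6,7} 15  {2,3,4,6,7} 30  {2,3,5,6,7} 30  {2,4,5,6,7} 60  {3,4,5,6,7} 60
  6 to go: {0,1,2,4,5,7} 45  {0,2,3,4,6,7} 90  {0,2,4,5,6,7} 180  {0,3,4,5,6,7} 180  {1,2,3,5,6,7} 45  {1,2,4,5,6,7} 90  {2,3,4,5,6,7} 180
  if 0:a drops first: 315 orders
  if 1:o drops first: 630 orders
  if 3:c drops first: 315 orders
heap linearizations: 1260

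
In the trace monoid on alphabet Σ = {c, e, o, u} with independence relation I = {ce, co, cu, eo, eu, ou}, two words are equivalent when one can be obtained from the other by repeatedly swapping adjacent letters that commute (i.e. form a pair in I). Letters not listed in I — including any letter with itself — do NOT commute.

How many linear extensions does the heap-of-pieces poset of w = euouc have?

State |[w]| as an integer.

piece 0:e — minimal
piece 1:u — minimal
piece 2:o — minimal
piece 3:u rests on {1:u}
piece 4:c — minimal
minimal pieces: {0:e, 1:u, 2:o, 4:c}
ways to finish when only these pieces remain (= sum over removing one remaining piece with nothing left below it):
  1 left: {0}→1  {2}→1  {3}→1  {4}→1
  2 left: {0,2}→2  {0,3}→2  {0,4}→2  {1,3}→1  {2,3}→2  {2,4}→2  {3,4}→2
  3 left: {0,1,3}→3  {0,2,3}→6  {0,2,4}→6  {0,3,4}→6  {1,2,3}→3  {1,3,4}→3  {2,3,4}→6
  placing 0:e first → 12 extensions
  placing 1:u first → 24 extensions
  placing 2:o first → 12 extensions
  placing 4:c first → 12 extensions
total linear extensions = 60

60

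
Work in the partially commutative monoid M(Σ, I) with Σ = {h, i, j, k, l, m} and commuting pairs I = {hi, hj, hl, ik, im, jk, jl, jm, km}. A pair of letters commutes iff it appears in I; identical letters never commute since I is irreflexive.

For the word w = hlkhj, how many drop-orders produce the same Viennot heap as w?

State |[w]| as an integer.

10

drop 0:h onto floor
drop 1:l onto floor
drop 2:k onto {0:h, 1:l}
drop 3:h onto {2:k}
drop 4:j onto floor
ground layer = {0:h, 1:l, 4:j}
drop-orders for the pieces not yet dropped (sum over which currently-grounded one goes next):
  1 to go: {3} 1  {4} 1
  2 to go: {2,3} 1  {3,4} 2
  3 to go: {0,2,3} 1  {1,2,3} 1  {2,3,4} 3
  if 0:h drops first: 4 orders
  if 1:l drops first: 4 orders
  if 4:j drops first: 2 orders
heap linearizations: 10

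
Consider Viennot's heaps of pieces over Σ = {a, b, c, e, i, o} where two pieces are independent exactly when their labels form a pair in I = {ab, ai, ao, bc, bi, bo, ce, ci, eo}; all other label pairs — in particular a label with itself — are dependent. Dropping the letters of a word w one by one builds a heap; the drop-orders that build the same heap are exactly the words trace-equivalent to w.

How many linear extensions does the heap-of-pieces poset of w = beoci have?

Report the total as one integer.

9

#0=b has no predecessor
#1=e depends on [0:b]
#2=o has no predecessor
#3=c depends on [2:o]
#4=i depends on [1:e, 2:o]
sources: [0:b, 2:o]
N(rest) = Σ N(rest − s) over sources s of rest; N(one piece) = 1:
  size 1 → [3]=1  [4]=1
  size 2 → [1,4]=1  [3,4]=2
  size 3 → [0,1,4]=1  [1,3,4]=3  [2,3,4]=2
  first=0(b) contributes 5
  first=2(o) contributes 4
|[w]| = 9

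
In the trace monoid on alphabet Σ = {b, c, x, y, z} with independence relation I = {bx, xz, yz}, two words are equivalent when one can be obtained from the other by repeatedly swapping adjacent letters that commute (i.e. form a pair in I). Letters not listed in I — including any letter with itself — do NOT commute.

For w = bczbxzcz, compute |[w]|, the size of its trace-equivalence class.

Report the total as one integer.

piece 0:b — minimal
piece 1:c rests on {0:b}
piece 2:z rests on {1:c}
piece 3:b rests on {2:z}
piece 4:x rests on {1:c}
piece 5:z rests on {3:b}
piece 6:c rests on {4:x, 5:z}
piece 7:z rests on {6:c}
minimal pieces: {0:b}
ways to finish when only these pieces remain (= sum over removing one remaining piece with nothing left below it):
  1 left: {7}→1
  2 left: {6,7}→1
  3 left: {4,6,7}→1  {5,6,7}→1
  4 left: {3,5,6,7}→1  {4,5,6,7}→2
  5 left: {2,3,5,6,7}→1  {3,4,5,6,7}→3
  6 left: {2,3,4,5,6,7}→4
  placing 0:b first → 4 extensions

4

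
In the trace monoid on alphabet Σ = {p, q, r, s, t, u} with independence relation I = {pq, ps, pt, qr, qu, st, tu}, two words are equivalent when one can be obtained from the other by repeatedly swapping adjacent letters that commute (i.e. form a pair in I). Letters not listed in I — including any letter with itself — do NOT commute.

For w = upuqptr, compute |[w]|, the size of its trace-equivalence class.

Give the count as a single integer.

15

piece 0:u — minimal
piece 1:p rests on {0:u}
piece 2:u rests on {1:p}
piece 3:q — minimal
piece 4:p rests on {2:u}
piece 5:t rests on {3:q}
piece 6:r rests on {4:p, 5:t}
minimal pieces: {0:u, 3:q}
ways to finish when only these pieces remain (= sum over removing one remaining piece with nothing left below it):
  1 left: {6}→1
  2 left: {4,6}→1  {5,6}→1
  3 left: {2,4,6}→1  {3,5,6}→1  {4,5,6}→2
  4 left: {1,2,4,6}→1  {2,4,5,6}→3  {3,4,5,6}→3
  5 left: {0,1,2,4,6}→1  {1,2,4,5,6}→4  {2,3,4,5,6}→6
  placing 0:u first → 10 extensions
  placing 3:q first → 5 extensions
total linear extensions = 15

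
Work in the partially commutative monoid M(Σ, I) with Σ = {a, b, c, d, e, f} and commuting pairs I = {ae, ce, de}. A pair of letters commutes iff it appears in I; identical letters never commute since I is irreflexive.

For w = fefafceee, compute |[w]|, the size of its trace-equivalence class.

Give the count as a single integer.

4

0(f) covers ∅
1(e) covers 0:f
2(f) covers 1:e
3(a) covers 2:f
4(f) covers 3:a
5(c) covers 4:f
6(e) covers 4:f
7(e) covers 6:e
8(e) covers 7:e
floor of heap: 0:f
completions by unplaced set U, small U first (add the entries for U minus each lowest piece of U):
  |U|=1: {5}:1  {8}:1
  |U|=2: {5,8}:2  {7,8}:1
  |U|=3: {5,7,8}:3  {6,7,8}:1
  |U|=4: {5,6,7,8}:4
  |U|=5: {4,5,6,7,8}:4
  |U|=6: {3,4,5,6,7,8}:4
  |U|=7: {2,3,4,5,6,7,8}:4
  start at 0(f): 4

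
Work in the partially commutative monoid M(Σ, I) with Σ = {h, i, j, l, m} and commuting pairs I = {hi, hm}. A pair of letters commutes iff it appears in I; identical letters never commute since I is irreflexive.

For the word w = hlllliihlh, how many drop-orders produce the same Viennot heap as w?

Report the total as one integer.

0(h) covers ∅
1(l) covers 0:h
2(l) covers 1:l
3(l) covers 2:l
4(l) covers 3:l
5(i) covers 4:l
6(i) covers 5:i
7(h) covers 4:l
8(l) covers 6:i, 7:h
9(h) covers 8:l
floor of heap: 0:h
completions by unplaced set U, small U first (add the entries for U minus each lowest piece of U):
  |U|=1: {9}:1
  |U|=2: {8,9}:1
  |U|=3: {6,8,9}:1  {7,8,9}:1
  |U|=4: {5,6,8,9}:1  {6,7,8,9}:2
  |U|=5: {5,6,7,8,9}:3
  |U|=6: {4,5,6,7,8,9}:3
  |U|=7: {3,4,5,6,7,8,9}:3
  |U|=8: {2,3,4,5,6,7,8,9}:3
  start at 0(h): 3

3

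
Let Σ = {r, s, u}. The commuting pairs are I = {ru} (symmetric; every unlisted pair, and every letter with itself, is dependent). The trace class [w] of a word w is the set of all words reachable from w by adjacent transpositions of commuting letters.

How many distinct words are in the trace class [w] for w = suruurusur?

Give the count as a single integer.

piece 0:s — minimal
piece 1:u rests on {0:s}
piece 2:r rests on {0:s}
piece 3:u rests on {1:u}
piece 4:u rests on {3:u}
piece 5:r rests on {2:r}
piece 6:u rests on {4:u}
piece 7:s rests on {5:r, 6:u}
piece 8:u rests on {7:s}
piece 9:r rests on {7:s}
minimal pieces: {0:s}
ways to finish when only these pieces remain (= sum over removing one remaining piece with nothing left below it):
  1 left: {8}→1  {9}→1
  2 left: {8,9}→2
  3 left: {7,8,9}→2
  4 left: {5,7,8,9}→2  {6,7,8,9}→2
  5 left: {2,5,7,8,9}→2  {4,6,7,8,9}→2  {5,6,7,8,9}→4
  6 left: {2,5,6,7,8,9}→6  {3,4,6,7,8,9}→2  {4,5,6,7,8,9}→6
  7 left: {1,3,4,6,7,8,9}→2  {2,4,5,6,7,8,9}→12  {3,4,5,6,7,8,9}→8
  8 left: {1,3,4,5,6,7,8,9}→10  {2,3,4,5,6,7,8,9}→20
  placing 0:s first → 30 extensions

30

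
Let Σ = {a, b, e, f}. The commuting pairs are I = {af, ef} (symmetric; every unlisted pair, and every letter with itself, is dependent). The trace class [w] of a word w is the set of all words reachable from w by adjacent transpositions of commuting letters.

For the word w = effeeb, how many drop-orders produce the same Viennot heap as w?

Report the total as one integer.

piece 0:e — minimal
piece 1:f — minimal
piece 2:f rests on {1:f}
piece 3:e rests on {0:e}
piece 4:e rests on {3:e}
piece 5:b rests on {2:f, 4:e}
minimal pieces: {0:e, 1:f}
ways to finish when only these pieces remain (= sum over removing one remaining piece with nothing left below it):
  1 left: {5}→1
  2 left: {2,5}→1  {4,5}→1
  3 left: {1,2,5}→1  {2,4,5}→2  {3,4,5}→1
  4 left: {0,3,4,5}→1  {1,2,4,5}→3  {2,3,4,5}→3
  placing 0:e first → 6 extensions
  placing 1:f first → 4 extensions
total linear extensions = 10

10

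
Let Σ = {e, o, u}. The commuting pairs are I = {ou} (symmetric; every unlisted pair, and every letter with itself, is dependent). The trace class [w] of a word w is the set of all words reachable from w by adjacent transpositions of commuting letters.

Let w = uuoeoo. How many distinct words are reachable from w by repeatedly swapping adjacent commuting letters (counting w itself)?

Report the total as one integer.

#0=u has no predecessor
#1=u depends on [0:u]
#2=o has no predecessor
#3=e depends on [1:u, 2:o]
#4=o depends on [3:e]
#5=o depends on [4:o]
sources: [0:u, 2:o]
N(rest) = Σ N(rest − s) over sources s of rest; N(one piece) = 1:
  size 1 → [5]=1
  size 2 → [4,5]=1
  size 3 → [3,4,5]=1
  size 4 → [1,3,4,5]=1  [2,3,4,5]=1
  first=0(u) contributes 2
  first=2(o) contributes 1
|[w]| = 3

3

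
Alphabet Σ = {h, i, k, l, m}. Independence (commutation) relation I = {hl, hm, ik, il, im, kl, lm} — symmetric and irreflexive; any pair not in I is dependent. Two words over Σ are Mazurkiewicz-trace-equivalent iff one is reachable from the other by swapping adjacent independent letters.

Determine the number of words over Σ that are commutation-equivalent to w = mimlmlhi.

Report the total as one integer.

drop 0:m onto floor
drop 1:i onto floor
drop 2:m onto {0:m}
drop 3:l onto floor
drop 4:m onto {2:m}
drop 5:l onto {3:l}
drop 6:h onto {1:i}
drop 7:i onto {6:h}
ground layer = {0:m, 1:i, 3:l}
drop-orders for the pieces not yet dropped (sum over which currently-grounded one goes next):
  1 to go: {4} 1  {5} 1  {7} 1
  2 to go: {2,4} 1  {3,5} 1  {4,5} 2  {4,7} 2  {5,7} 2  {6,7} 1
  3 to go: {0,2,4} 1  {1,6,7} 1  {2,4,5} 3  {2,4,7} 3  {3,4,5} 3  {3,5,7} 3  {4,5,7} 6  {4,6,7} 3  {5,6,7} 3
  4 to go: {0,2,4,5} 4  {0,2,4,7} 4  {1,4,6,7} 4  {1,5,6,7} 4  {2,3,4,5} 6  {2,4,5,7} 12  {2,4,6,7} 6  {3,4,5,7} 12  {3,5,6,7} 6  {4,5,6,7} 12
  5 to go: {0,2,3,4,5} 10  {0,2,4,5,7} 20  {0,2,4,6,7} 10  {1,2,4,6,7} 10  {1,3,5,6,7} 10  {1,4,5,6,7} 20  {2,3,4,5,7} 30  {2,4,5,6,7} 30  {3,4,5,6,7} 30
  6 to go: {0,1,2,4,6,7} 20  {0,2,3,4,5,7} 60  {0,2,4,5,6,7} 60  {1,2,4,5,6,7} 60  {1,3,4,5,6,7} 60  {2,3,4,5,6,7} 90
  if 0:m drops first: 210 orders
  if 1:i drops first: 210 orders
  if 3:l drops first: 140 orders
heap linearizations: 560

560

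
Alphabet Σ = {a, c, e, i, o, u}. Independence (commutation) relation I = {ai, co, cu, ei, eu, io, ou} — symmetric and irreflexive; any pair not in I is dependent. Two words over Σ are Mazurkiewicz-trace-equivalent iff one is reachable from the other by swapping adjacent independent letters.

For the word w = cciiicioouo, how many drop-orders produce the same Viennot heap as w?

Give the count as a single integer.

piece 0:c — minimal
piece 1:c rests on {0:c}
piece 2:i rests on {1:c}
piece 3:i rests on {2:i}
piece 4:i rests on {3:i}
piece 5:c rests on {4:i}
piece 6:i rests on {5:c}
piece 7:o — minimal
piece 8:o rests on {7:o}
piece 9:u rests on {6:i}
piece 10:o rests on {8:o}
minimal pieces: {0:c, 7:o}
ways to finish when only these pieces remain (= sum over removing one remaining piece with nothing left below it):
  1 left: {9}→1  {10}→1
  2 left: {6,9}→1  {8,10}→1  {9,10}→2
  3 left: {5,6,9}→1  {6,9,10}→3  {7,8,10}→1  {8,9,10}→3
  4 left: {4,5,6,9}→1  {5,6,9,10}→4  {6,8,9,10}→6  {7,8,9,10}→4
  5 left: {3,4,5,6,9}→1  {4,5,6,9,10}→5  {5,6,8,9,10}→10  {6,7,8,9,10}→10
  6 left: {2,3,4,5,6,9}→1  {3,4,5,6,9,10}→6  {4,5,6,8,9,10}→15  {5,6,7,8,9,10}→20
  7 left: {1,2,3,4,5,6,9}→1  {2,3,4,5,6,9,10}→7  {3,4,5,6,8,9,10}→21  {4,5,6,7,8,9,10}→35
  8 left: {0,1,2,3,4,5,6,9}→1  {1,2,3,4,5,6,9,10}→8  {2,3,4,5,6,8,9,10}→28  {3,4,5,6,7,8,9,10}→56
  9 left: {0,1,2,3,4,5,6,9,10}→9  {1,2,3,4,5,6,8,9,10}→36  {2,3,4,5,6,7,8,9,10}→84
  placing 0:c first → 120 extensions
  placing 7:o first → 45 extensions
total linear extensions = 165

165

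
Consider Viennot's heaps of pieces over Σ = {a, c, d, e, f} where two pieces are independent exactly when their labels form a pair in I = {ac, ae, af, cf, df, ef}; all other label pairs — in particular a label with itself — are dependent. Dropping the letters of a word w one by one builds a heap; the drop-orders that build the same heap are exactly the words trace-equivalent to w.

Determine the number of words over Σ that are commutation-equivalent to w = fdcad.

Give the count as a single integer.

10

0(f) covers ∅
1(d) covers ∅
2(c) covers 1:d
3(a) covers 1:d
4(d) covers 2:c, 3:a
floor of heap: 0:f, 1:d
completions by unplaced set U, small U first (add the entries for U minus each lowest piece of U):
  |U|=1: {0}:1  {4}:1
  |U|=2: {0,4}:2  {2,4}:1  {3,4}:1
  |U|=3: {0,2,4}:3  {0,3,4}:3  {2,3,4}:2
  start at 0(f): 2
  start at 1(d): 8
sum over floor = 10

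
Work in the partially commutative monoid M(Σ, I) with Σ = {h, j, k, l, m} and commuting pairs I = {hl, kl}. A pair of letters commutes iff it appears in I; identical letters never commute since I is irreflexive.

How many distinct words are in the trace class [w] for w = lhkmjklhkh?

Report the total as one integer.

drop 0:l onto floor
drop 1:h onto floor
drop 2:k onto {1:h}
drop 3:m onto {0:l, 2:k}
drop 4:j onto {3:m}
drop 5:k onto {4:j}
drop 6:l onto {4:j}
drop 7:h onto {5:k}
drop 8:k onto {7:h}
drop 9:h onto {8:k}
ground layer = {0:l, 1:h}
drop-orders for the pieces not yet dropped (sum over which currently-grounded one goes next):
  1 to go: {6} 1  {9} 1
  2 to go: {6,9} 2  {8,9} 1
  3 to go: {6,8,9} 3  {7,8,9} 1
  4 to go: {5,7,8,9} 1  {6,7,8,9} 4
  5 to go: {5,6,7,8,9} 5
  6 to go: {4,5,6,7,8,9} 5
  7 to go: {3,4,5,6,7,8,9} 5
  8 to go: {0,3,4,5,6,7,8,9} 5  {2,3,4,5,6,7,8,9} 5
  if 0:l drops first: 5 orders
  if 1:h drops first: 10 orders
heap linearizations: 15

15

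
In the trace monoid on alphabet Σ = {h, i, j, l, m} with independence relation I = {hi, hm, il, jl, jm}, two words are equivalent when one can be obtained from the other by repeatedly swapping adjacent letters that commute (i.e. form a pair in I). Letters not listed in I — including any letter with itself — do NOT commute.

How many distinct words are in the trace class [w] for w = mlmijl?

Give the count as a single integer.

#0=m has no predecessor
#1=l depends on [0:m]
#2=m depends on [1:l]
#3=i depends on [2:m]
#4=j depends on [3:i]
#5=l depends on [2:m]
sources: [0:m]
N(rest) = Σ N(rest − s) over sources s of rest; N(one piece) = 1:
  size 1 → [4]=1  [5]=1
  size 2 → [3,4]=1  [4,5]=2
  size 3 → [3,4,5]=3
  size 4 → [2,3,4,5]=3
  first=0(m) contributes 3

3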